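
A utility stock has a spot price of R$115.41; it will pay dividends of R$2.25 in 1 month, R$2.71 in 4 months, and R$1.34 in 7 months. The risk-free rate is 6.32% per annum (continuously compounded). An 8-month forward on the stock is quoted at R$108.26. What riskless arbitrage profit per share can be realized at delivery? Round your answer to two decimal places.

PV(dividends) I = 2.25·e^(−0.0632·1/12) + 2.71·e^(−0.0632·4/12) + 1.34·e^(−0.0632·7/12) = 6.1832
Fair forward F* = (S − I)·e^(rT) = (115.41 − 6.1832)·e^0.042133 = 109.2268 × 1.043033 = 113.9272
Market R$108.26 < fair 113.9272: forward underpriced → reverse cash-and-carry (short the stock, invest proceeds at r, pay the dividends, go long the forward).
Profit at T = |F_mkt − F*| = |108.26 − 113.9272| = R$5.67 per share

R$5.67 per share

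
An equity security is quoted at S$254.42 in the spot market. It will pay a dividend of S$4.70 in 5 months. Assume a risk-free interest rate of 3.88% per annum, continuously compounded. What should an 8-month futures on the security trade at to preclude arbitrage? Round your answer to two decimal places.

S$256.34

PV(dividends) I = 4.70·e^(−0.0388·5/12)
I = 4.6246
F = (S − I)·e^(rT) = (254.42 − 4.6246) · e^(0.0388·8/12)
= 249.7954 · e^0.025867 = 249.7954 × 1.026204 = S$256.34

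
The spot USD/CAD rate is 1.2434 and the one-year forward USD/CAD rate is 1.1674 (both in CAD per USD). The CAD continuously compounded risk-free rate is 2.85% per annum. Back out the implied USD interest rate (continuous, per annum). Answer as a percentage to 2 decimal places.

F = S·e^((r_CAD − r_USD)T) ⇒ r_USD = r_CAD − ln(F/S)/T
ln(1.1674/1.2434) = -0.063071; /(12/12) = -0.063071
r_USD = 0.0285 + 0.063071 = 0.091571
r_USD = 9.16%

9.16%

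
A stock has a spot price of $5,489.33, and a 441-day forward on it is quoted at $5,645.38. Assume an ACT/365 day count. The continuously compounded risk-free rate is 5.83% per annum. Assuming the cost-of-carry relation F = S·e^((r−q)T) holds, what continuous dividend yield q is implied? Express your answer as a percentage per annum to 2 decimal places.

3.51%

From F = S·e^((r−q)T): (r − q) = ln(F/S)/T
ln(5645.38/5489.33) = ln(1.028428) = 0.028031
(r − q) = 0.028031 / (441/365) = 0.023200
q = r − ln(F/S)/T = 0.0583 − 0.023200 = 0.035100
q = 3.51%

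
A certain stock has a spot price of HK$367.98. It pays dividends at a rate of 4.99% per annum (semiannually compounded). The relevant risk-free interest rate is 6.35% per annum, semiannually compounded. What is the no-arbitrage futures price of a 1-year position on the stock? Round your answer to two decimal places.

F = S · (1+r/2)^(2T) / (1+q/2)^(2T)
= 367.98 × 1.064508 / 1.050523 = 367.98 × 1.013312
F = HK$372.88

HK$372.88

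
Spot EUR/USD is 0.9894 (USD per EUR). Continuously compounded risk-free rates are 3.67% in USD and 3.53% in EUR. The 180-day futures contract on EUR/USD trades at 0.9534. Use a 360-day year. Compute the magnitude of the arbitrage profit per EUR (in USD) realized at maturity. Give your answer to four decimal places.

0.0367 per EUR (in USD)

Fair futures: F* = S·e^(carry·T), with carry = (r_USD − r_EUR) = 0.0367 − 0.0353 = 0.0014
F* = 0.9894 · e^(0.0014 × 180/360) = 0.9894 · e^0.000700 = 0.9894 × 1.000700 = 0.9901
Market 0.9534 < fair 0.9901: forward underpriced → reverse cash-and-carry (short spot, go long the forward).
At maturity, profit = |F_mkt − F*| = |0.9534 − 0.9901| = 0.0367 per EUR (in USD)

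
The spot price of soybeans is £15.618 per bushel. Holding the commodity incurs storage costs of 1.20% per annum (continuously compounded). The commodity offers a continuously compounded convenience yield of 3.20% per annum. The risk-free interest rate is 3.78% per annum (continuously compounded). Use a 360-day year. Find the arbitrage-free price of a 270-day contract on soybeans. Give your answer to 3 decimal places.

Net carry = r + u − y = 0.0378 + 0.0120 − 0.0320 = 0.0178
F = S·e^((r+u−y)T) = 15.618 · e^(0.0178 × 270/360) = 15.618 · e^0.013350
= 15.618 × 1.013440 = £15.828 per bushel

£15.828 per bushel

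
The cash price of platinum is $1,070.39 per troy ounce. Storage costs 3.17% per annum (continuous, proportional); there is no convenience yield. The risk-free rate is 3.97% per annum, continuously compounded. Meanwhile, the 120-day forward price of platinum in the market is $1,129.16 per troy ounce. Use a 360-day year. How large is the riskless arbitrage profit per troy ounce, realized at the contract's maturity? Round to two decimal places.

Fair forward: F* = S·e^(carry·T), with carry = (r + u) = 0.0397 + 0.0317 = 0.0714
F* = 1070.39 · e^(0.0714 × 120/360) = 1070.39 · e^0.02380000 = 1070.39 × 1.02408548 = $1096.1709
Market $1129.16 > fair $1096.1709: forward overpriced → cash-and-carry (buy spot, short the forward).
At maturity, profit = |F_mkt − F*| = |1129.16 − 1096.1709| = $32.99 per troy ounce

$32.99 per troy ounce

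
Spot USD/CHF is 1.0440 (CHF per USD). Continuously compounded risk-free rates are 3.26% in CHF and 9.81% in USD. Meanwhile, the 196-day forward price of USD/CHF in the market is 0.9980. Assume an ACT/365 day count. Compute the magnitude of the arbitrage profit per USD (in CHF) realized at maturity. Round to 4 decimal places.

0.0099 per USD (in CHF)

Fair forward: F* = S·e^(carry·T), with carry = (r_CHF − r_USD) = 0.0326 − 0.0981 = -0.0655
F* = 1.0440 · e^(-0.0655 × 196/365) = 1.0440 · e^-0.035173 = 1.0440 × 0.965438 = 1.0079
Market 0.9980 < fair 1.0079: forward underpriced → reverse cash-and-carry (short spot, go long the forward).
At maturity, profit = |F_mkt − F*| = |0.9980 − 1.0079| = 0.0099 per USD (in CHF)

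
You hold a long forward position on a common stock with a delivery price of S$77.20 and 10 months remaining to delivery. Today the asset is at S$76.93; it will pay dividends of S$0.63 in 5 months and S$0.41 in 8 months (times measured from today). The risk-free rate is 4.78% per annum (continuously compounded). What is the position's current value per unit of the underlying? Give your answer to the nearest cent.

PV(remaining dividends) I = 0.63·e^(−0.0478·5/12) + 0.41·e^(−0.0478·8/12) = 1.0147
Current forward F = (S − I)·e^(rT) = (76.93 − 1.0147)·e^(0.0478·10/12) = 75.9153 × 1.040637 = 79.0003
Value (long) = (F − K)·e^(−rT) = (79.0003 − 77.20) × 0.960950 = 1.7300
Value = S$1.73

S$1.73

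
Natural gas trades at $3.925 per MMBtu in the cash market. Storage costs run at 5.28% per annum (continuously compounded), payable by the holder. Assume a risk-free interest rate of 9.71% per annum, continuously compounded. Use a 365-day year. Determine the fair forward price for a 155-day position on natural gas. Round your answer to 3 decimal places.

Net carry = r + u − y = 0.0971 + 0.0528 − 0.0000 = 0.1499
F = S·e^((r+u−y)T) = 3.925 · e^(0.1499 × 155/365) = 3.925 · e^0.063656
= 3.925 × 1.065726 = $4.183 per MMBtu

$4.183 per MMBtu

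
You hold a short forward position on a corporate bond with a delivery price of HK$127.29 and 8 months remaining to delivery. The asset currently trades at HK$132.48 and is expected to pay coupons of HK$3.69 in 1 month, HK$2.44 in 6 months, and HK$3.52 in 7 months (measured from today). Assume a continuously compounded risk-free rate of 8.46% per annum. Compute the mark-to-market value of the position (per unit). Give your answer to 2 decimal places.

-HK$2.82

PV(remaining coupons) I = 3.69·e^(−0.0846·1/12) + 2.44·e^(−0.0846·6/12) + 3.52·e^(−0.0846·7/12) = 9.3535
Current forward F = (S − I)·e^(rT) = (132.48 − 9.3535)·e^(0.0846·8/12) = 123.1265 × 1.058021 = 130.2704
Value (long) = (F − K)·e^(−rT) = (130.2704 − 127.29) × 0.945161 = 2.8170
Short position value = −(long value) = -HK$2.82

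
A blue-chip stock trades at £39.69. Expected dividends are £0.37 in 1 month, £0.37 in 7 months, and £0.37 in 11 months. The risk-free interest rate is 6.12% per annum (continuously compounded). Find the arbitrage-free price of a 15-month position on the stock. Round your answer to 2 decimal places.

PV(dividends) I = 0.37·e^(−0.0612·1/12) + 0.37·e^(−0.0612·7/12) + 0.37·e^(−0.0612·11/12)
I = 0.3681 + 0.3570 + 0.3498 = 1.0749
F = (S − I)·e^(rT) = (39.69 − 1.0749) · e^(0.0612·15/12)
= 38.6151 · e^0.076500 = 38.6151 × 1.079502 = £41.69

£41.69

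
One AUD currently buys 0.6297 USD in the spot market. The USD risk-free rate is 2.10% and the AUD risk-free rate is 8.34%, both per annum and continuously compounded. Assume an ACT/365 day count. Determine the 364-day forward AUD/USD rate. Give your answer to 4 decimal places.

F = S·e^((r_USD − r_AUD)T) = 0.6297 · e^((0.0210 − 0.0834) × 364/365)
= 0.6297 · e^-0.062229 = 0.6297 × 0.939668
F = 0.5917 USD per AUD

0.5917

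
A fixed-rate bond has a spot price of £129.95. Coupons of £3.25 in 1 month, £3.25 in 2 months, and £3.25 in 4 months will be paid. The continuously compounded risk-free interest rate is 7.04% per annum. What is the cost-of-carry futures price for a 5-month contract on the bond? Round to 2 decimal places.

£123.91

PV(coupons) I = 3.25·e^(−0.0704·1/12) + 3.25·e^(−0.0704·2/12) + 3.25·e^(−0.0704·4/12)
I = 3.2310 + 3.2121 + 3.1746 = 9.6177
F = (S − I)·e^(rT) = (129.95 − 9.6177) · e^(0.0704·5/12)
= 120.3323 · e^0.029333 = 120.3323 × 1.029767 = £123.91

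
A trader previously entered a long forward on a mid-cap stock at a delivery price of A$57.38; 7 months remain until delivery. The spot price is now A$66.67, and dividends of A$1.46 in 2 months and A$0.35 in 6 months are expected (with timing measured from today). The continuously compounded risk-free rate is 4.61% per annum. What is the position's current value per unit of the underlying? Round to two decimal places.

A$9.02

PV(remaining dividends) I = 1.46·e^(−0.0461·2/12) + 0.35·e^(−0.0461·6/12) = 1.7909
Current forward F = (S − I)·e^(rT) = (66.67 − 1.7909)·e^(0.0461·7/12) = 64.8791 × 1.027257 = 66.6475
Value (long) = (F − K)·e^(−rT) = (66.6475 − 57.38) × 0.973467 = 9.0216
Value = A$9.02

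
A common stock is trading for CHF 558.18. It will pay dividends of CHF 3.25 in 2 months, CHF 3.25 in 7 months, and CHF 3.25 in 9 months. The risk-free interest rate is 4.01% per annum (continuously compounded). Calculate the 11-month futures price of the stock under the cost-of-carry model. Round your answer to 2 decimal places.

PV(dividends) I = 3.25·e^(−0.0401·2/12) + 3.25·e^(−0.0401·7/12) + 3.25·e^(−0.0401·9/12)
I = 3.2284 + 3.1749 + 3.1537 = 9.5570
F = (S − I)·e^(rT) = (558.18 − 9.5570) · e^(0.0401·11/12)
= 548.6230 · e^0.036758 = 548.6230 × 1.037442 = CHF 569.16

CHF 569.16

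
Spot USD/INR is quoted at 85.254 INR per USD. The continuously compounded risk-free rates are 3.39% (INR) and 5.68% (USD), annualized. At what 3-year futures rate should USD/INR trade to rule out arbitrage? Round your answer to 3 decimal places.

79.594

F = S·e^((r_INR − r_USD)T) = 85.254 · e^((0.0339 − 0.0568) × 3)
= 85.254 · e^-0.068700 = 85.254 × 0.933607
F = 79.594 INR per USD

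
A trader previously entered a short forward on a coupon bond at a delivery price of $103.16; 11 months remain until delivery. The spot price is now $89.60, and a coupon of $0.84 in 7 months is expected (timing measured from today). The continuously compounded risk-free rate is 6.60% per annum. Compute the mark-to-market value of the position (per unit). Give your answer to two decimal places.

$8.31

PV(remaining coupons) I = 0.84·e^(−0.0660·7/12) = 0.8083
Current forward F = (S − I)·e^(rT) = (89.60 − 0.8083)·e^(0.0660·11/12) = 88.7917 × 1.062368 = 94.3295
Value (long) = (F − K)·e^(−rT) = (94.3295 − 103.16) × 0.941294 = -8.3121
Short position value = −(long value) = $8.31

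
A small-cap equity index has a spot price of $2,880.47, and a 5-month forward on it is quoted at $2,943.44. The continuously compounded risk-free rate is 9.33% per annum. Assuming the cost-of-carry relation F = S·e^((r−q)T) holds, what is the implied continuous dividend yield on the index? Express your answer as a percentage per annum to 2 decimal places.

From F = S·e^((r−q)T): (r − q) = ln(F/S)/T
ln(2943.44/2880.47) = ln(1.021861) = 0.021625
(r − q) = 0.021625 / (5/12) = 0.051900
q = r − ln(F/S)/T = 0.0933 − 0.051900 = 0.041400
q = 4.14%

4.14%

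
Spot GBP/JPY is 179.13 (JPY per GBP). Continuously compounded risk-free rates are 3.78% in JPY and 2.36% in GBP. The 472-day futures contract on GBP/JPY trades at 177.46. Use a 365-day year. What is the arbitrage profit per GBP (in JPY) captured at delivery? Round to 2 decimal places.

Fair futures: F* = S·e^(carry·T), with carry = (r_JPY − r_GBP) = 0.0378 − 0.0236 = 0.0142
F* = 179.13 · e^(0.0142 × 472/365) = 179.13 · e^0.018363 = 179.13 × 1.018533 = 182.4498
Market 177.46 < fair 182.4498: forward underpriced → reverse cash-and-carry (short spot, go long the forward).
At maturity, profit = |F_mkt − F*| = |177.46 − 182.4498| = 4.99 per GBP (in JPY)

4.99 per GBP (in JPY)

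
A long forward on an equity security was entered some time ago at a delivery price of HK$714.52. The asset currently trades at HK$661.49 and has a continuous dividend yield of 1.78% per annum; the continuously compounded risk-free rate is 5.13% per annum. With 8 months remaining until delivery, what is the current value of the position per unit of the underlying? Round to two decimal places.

Current fair forward for the remaining 8 months: F = S·e^((r − q)·T), (r − q) = 0.0513 − 0.0178 = 0.0335
F = 661.49 · e^(0.0335 × 8/12) = 661.49 × 1.022585 = 676.4298
Value of long forward = (F − K)·e^(−rT) = (676.4298 − 714.52) · e^(−0.0513·8/12)
= -38.0902 × 0.966378 = -36.81

-HK$36.81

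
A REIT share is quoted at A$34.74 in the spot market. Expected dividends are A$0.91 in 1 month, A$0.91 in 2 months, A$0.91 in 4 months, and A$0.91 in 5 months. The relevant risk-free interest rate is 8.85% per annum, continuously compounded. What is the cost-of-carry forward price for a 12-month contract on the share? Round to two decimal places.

A$34.06

PV(dividends) I = 0.91·e^(−0.0885·1/12) + 0.91·e^(−0.0885·2/12) + 0.91·e^(−0.0885·4/12) + 0.91·e^(−0.0885·5/12)
I = 0.9033 + 0.8967 + 0.8835 + 0.8771 = 3.5606
F = (S − I)·e^(rT) = (34.74 − 3.5606) · e^(0.0885·12/12)
= 31.1794 · e^0.088500 = 31.1794 × 1.092534 = A$34.06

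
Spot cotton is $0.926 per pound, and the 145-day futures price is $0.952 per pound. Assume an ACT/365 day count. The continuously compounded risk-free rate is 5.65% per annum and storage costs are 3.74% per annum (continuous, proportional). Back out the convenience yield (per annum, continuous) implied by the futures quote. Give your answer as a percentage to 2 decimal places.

2.42%

F = S·e^((r+u−y)T) ⇒ (r+u−y) = ln(F/S)/T
ln(0.952/0.926) = 0.027691; /T ⇒ 0.069705
y = r + u − ln(F/S)/T = 0.0565 + 0.0374 − 0.069705 = 0.024195
y = 2.42%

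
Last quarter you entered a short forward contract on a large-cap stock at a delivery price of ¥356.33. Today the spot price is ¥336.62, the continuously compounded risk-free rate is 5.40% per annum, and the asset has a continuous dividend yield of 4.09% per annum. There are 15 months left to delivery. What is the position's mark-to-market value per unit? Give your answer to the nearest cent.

¥13.23

Current fair forward for the remaining 15 months: F = S·e^((r − q)·T), (r − q) = 0.0540 − 0.0409 = 0.0131
F = 336.62 · e^(0.0131 × 15/12) = 336.62 × 1.016510 = 342.1776
Value of long forward = (F − K)·e^(−rT) = (342.1776 − 356.33) · e^(−0.0540·15/12)
= -14.1524 × 0.934728 = -13.23
Short position value = −(long value) = ¥13.23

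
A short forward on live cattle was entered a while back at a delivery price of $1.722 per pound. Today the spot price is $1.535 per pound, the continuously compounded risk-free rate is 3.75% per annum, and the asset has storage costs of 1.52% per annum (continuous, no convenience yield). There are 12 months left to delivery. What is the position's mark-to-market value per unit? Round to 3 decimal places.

Current fair forward for the remaining 12 months: F = S·e^((r + u)·T), (r + u) = 0.0375 + 0.0152 = 0.0527
F = 1.535 · e^(0.0527 × 12/12) = 1.535 × 1.054113 = 1.6181
Value of long forward = (F − K)·e^(−rT) = (1.6181 − 1.722) · e^(−0.0375·12/12)
= -0.1039 × 0.963194 = -0.100
Short position value = −(long value) = $0.100

$0.100 per pound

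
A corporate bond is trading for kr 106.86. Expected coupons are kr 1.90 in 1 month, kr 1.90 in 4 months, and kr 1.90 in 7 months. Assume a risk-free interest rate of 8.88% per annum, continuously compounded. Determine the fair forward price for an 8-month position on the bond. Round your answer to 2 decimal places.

PV(coupons) I = 1.90·e^(−0.0888·1/12) + 1.90·e^(−0.0888·4/12) + 1.90·e^(−0.0888·7/12)
I = 1.8860 + 1.8446 + 1.8041 = 5.5347
F = (S − I)·e^(rT) = (106.86 − 5.5347) · e^(0.0888·8/12)
= 101.3253 · e^0.059200 = 101.3253 × 1.060987 = kr 107.50

kr 107.50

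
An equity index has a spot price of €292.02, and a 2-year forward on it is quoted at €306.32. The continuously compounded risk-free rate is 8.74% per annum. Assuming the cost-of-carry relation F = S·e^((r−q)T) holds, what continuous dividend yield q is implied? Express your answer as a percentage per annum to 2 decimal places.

6.35%

From F = S·e^((r−q)T): (r − q) = ln(F/S)/T
ln(306.32/292.02) = ln(1.048969) = 0.047808
(r − q) = 0.047808 / (2) = 0.023904
q = r − ln(F/S)/T = 0.0874 − 0.023904 = 0.063496
q = 6.35%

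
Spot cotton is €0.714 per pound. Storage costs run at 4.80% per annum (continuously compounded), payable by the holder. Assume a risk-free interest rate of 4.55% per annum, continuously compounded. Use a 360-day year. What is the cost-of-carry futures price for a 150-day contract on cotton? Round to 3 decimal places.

€0.742 per pound

Net carry = r + u − y = 0.0455 + 0.0480 − 0.0000 = 0.0935
F = S·e^((r+u−y)T) = 0.714 · e^(0.0935 × 150/360) = 0.714 · e^0.038958
= 0.714 × 1.039727 = €0.742 per pound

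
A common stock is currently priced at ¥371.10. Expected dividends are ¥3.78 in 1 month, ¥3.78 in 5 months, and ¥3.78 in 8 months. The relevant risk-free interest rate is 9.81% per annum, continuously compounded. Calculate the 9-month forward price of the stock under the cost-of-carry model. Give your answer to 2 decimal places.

PV(dividends) I = 3.78·e^(−0.0981·1/12) + 3.78·e^(−0.0981·5/12) + 3.78·e^(−0.0981·8/12)
I = 3.7492 + 3.6286 + 3.5407 = 10.9185
F = (S − I)·e^(rT) = (371.10 − 10.9185) · e^(0.0981·9/12)
= 360.1815 · e^0.073575 = 360.1815 × 1.076349 = ¥387.68

¥387.68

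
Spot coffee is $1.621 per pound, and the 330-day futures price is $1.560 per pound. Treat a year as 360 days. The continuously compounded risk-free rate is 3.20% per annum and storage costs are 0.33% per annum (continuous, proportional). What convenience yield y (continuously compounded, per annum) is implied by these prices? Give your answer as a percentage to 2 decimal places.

F = S·e^((r+u−y)T) ⇒ (r+u−y) = ln(F/S)/T
ln(1.560/1.621) = -0.038357; /T ⇒ -0.041844
y = r + u − ln(F/S)/T = 0.0320 + 0.0033 + 0.041844 = 0.077144
y = 7.71%

7.71%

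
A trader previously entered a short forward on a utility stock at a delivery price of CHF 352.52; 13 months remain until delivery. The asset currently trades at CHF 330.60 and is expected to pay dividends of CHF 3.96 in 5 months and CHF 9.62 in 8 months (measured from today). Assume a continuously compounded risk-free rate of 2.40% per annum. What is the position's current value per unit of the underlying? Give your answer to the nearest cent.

CHF 26.26

PV(remaining dividends) I = 3.96·e^(−0.0240·5/12) + 9.62·e^(−0.0240·8/12) = 13.3879
Current forward F = (S − I)·e^(rT) = (330.60 − 13.3879)·e^(0.0240·13/12) = 317.2121 × 1.026341 = 325.5678
Value (long) = (F − K)·e^(−rT) = (325.5678 − 352.52) × 0.974335 = -26.2605
Short position value = −(long value) = CHF 26.26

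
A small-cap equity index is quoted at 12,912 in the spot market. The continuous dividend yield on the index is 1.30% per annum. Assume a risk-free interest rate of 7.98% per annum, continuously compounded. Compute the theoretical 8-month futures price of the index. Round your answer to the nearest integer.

F = S·e^((r − q)T) = 12912 · e^((0.0798 − 0.0130) × 8/12)
= 12912 · e^0.044533 = 12912 × 1.045539
F = 13,500

13,500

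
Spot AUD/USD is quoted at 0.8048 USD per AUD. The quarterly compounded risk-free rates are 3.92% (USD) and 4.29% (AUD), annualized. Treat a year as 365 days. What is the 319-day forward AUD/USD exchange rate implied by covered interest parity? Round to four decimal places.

By covered interest parity, F = S · (1+r_USD/4)^(4T) / (1+r_AUD/4)^(4T)
= 0.8048 × 1.034681 / 1.037998 = 0.8048 × 0.996804
F = 0.8022 USD per AUD

0.8022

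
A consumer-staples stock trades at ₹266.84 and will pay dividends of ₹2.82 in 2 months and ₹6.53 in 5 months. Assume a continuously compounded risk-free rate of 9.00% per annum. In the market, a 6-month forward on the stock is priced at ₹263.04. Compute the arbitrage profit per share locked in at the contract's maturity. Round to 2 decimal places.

PV(dividends) I = 2.82·e^(−0.0900·2/12) + 6.53·e^(−0.0900·5/12) = 9.0677
Fair forward F* = (S − I)·e^(rT) = (266.84 − 9.0677)·e^0.045000 = 257.7723 × 1.046028 = 269.6370
Market ₹263.04 < fair 269.6370: forward underpriced → reverse cash-and-carry (short the stock, invest proceeds at r, pay the dividends, go long the forward).
Profit at T = |F_mkt − F*| = |263.04 − 269.6370| = ₹6.60 per share

₹6.60 per share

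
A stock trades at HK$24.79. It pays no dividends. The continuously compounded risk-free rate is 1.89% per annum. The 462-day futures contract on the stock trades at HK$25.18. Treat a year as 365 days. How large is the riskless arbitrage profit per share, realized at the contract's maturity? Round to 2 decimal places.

Fair futures: F* = S·e^(carry·T), with carry = r = 0.0189
F* = 24.79 · e^(0.0189 × 462/365) = 24.79 · e^0.023923 = 24.79 × 1.024211 = HK$25.3902
Market HK$25.18 < fair HK$25.3902: forward underpriced → reverse cash-and-carry (short spot, go long the forward).
At maturity, profit = |F_mkt − F*| = |25.18 − 25.3902| = HK$0.21 per share

HK$0.21 per share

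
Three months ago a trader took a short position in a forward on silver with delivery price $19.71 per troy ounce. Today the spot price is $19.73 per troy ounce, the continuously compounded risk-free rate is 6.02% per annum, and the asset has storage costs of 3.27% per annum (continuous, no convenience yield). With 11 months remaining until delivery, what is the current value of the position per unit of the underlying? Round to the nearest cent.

-$1.68 per troy ounce

Current fair forward for the remaining 11 months: F = S·e^((r + u)·T), (r + u) = 0.0602 + 0.0327 = 0.0929
F = 19.73 · e^(0.0929 × 11/12) = 19.73 × 1.088889 = 21.4838
Value of long forward = (F − K)·e^(−rT) = (21.4838 − 19.71) · e^(−0.0602·11/12)
= 1.7738 × 0.946312 = 1.68
Short position value = −(long value) = -$1.68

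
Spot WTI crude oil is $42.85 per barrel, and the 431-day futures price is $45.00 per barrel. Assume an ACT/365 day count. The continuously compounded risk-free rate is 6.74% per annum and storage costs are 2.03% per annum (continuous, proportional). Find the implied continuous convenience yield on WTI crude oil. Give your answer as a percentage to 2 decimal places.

F = S·e^((r+u−y)T) ⇒ (r+u−y) = ln(F/S)/T
ln(45.00/42.85) = 0.048957; /T ⇒ 0.041460
y = r + u − ln(F/S)/T = 0.0674 + 0.0203 − 0.041460 = 0.046240
y = 4.62%

4.62%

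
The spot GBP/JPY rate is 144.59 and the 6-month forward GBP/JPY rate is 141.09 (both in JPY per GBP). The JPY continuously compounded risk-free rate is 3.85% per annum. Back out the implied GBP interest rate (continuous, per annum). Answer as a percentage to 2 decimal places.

F = S·e^((r_JPY − r_GBP)T) ⇒ r_GBP = r_JPY − ln(F/S)/T
ln(141.09/144.59) = -0.024504; /(6/12) = -0.049008
r_GBP = 0.0385 + 0.049008 = 0.087508
r_GBP = 8.75%

8.75%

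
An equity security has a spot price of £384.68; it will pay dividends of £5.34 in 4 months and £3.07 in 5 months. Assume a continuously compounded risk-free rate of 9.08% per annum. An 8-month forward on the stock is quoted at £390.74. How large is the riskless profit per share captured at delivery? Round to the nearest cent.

PV(dividends) I = 5.34·e^(−0.0908·4/12) + 3.07·e^(−0.0908·5/12) = 8.1368
Fair forward F* = (S − I)·e^(rT) = (384.68 − 8.1368)·e^0.060533 = 376.5432 × 1.062403 = 400.0406
Market £390.74 < fair 400.0406: forward underpriced → reverse cash-and-carry (short the stock, invest proceeds at r, pay the dividends, go long the forward).
Profit at T = |F_mkt − F*| = |390.74 − 400.0406| = £9.30 per share

£9.30 per share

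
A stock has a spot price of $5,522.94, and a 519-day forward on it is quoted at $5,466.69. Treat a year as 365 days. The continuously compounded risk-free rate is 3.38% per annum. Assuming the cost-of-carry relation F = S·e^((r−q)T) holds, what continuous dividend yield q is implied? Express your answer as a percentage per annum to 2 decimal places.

From F = S·e^((r−q)T): (r − q) = ln(F/S)/T
ln(5466.69/5522.94) = ln(0.989815) = -0.010237
(r − q) = -0.010237 / (519/365) = -0.007199
q = r − ln(F/S)/T = 0.0338 + 0.007199 = 0.040999
q = 4.10%

4.10%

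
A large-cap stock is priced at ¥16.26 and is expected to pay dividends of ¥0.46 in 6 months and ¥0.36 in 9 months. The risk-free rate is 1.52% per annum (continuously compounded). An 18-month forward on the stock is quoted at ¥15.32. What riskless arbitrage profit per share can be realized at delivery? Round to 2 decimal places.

PV(dividends) I = 0.46·e^(−0.0152·6/12) + 0.36·e^(−0.0152·9/12) = 0.8124
Fair forward F* = (S − I)·e^(rT) = (16.26 − 0.8124)·e^0.022800 = 15.4476 × 1.023062 = 15.8039
Market ¥15.32 < fair 15.8039: forward underpriced → reverse cash-and-carry (short the stock, invest proceeds at r, pay the dividends, go long the forward).
Profit at T = |F_mkt − F*| = |15.32 − 15.8039| = ¥0.48 per share

¥0.48 per share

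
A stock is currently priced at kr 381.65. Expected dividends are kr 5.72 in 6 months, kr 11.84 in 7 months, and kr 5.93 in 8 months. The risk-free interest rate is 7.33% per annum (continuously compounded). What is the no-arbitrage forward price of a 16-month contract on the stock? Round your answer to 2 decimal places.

kr 396.02

PV(dividends) I = 5.72·e^(−0.0733·6/12) + 11.84·e^(−0.0733·7/12) + 5.93·e^(−0.0733·8/12)
I = 5.5142 + 11.3444 + 5.6472 = 22.5058
F = (S − I)·e^(rT) = (381.65 − 22.5058) · e^(0.0733·16/12)
= 359.1442 · e^0.097733 = 359.1442 × 1.102668 = kr 396.02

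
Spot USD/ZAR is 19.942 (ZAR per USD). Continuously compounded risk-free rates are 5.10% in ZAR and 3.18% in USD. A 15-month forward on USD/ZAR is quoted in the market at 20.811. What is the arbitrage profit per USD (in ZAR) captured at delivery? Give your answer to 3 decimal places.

Fair forward: F* = S·e^(carry·T), with carry = (r_ZAR − r_USD) = 0.0510 − 0.0318 = 0.0192
F* = 19.942 · e^(0.0192 × 15/12) = 19.942 · e^0.024000 = 19.942 × 1.024290 = 20.4264
Market 20.811 > fair 20.4264: forward overpriced → cash-and-carry (buy spot, short the forward).
At maturity, profit = |F_mkt − F*| = |20.811 − 20.4264| = 0.385 per USD (in ZAR)

0.385 per USD (in ZAR)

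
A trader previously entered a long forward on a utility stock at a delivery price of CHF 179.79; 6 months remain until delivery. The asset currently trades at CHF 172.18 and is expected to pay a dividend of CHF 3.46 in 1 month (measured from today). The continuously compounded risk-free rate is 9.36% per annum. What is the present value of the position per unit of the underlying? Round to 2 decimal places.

PV(remaining dividends) I = 3.46·e^(−0.0936·1/12) = 3.4331
Current forward F = (S − I)·e^(rT) = (172.18 − 3.4331)·e^(0.0936·6/12) = 168.7469 × 1.047912 = 176.8319
Value (long) = (F − K)·e^(−rT) = (176.8319 − 179.79) × 0.954278 = -2.8228
Value = -CHF 2.82

-CHF 2.82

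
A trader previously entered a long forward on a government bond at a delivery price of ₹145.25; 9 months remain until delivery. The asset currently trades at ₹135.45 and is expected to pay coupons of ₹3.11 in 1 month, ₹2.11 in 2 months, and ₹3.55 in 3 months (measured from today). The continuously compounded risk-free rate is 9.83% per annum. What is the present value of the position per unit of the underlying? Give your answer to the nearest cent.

PV(remaining coupons) I = 3.11·e^(−0.0983·1/12) + 2.11·e^(−0.0983·2/12) + 3.55·e^(−0.0983·3/12) = 8.6242
Current forward F = (S − I)·e^(rT) = (135.45 − 8.6242)·e^(0.0983·9/12) = 126.8258 × 1.076511 = 136.5294
Value (long) = (F − K)·e^(−rT) = (136.5294 − 145.25) × 0.928927 = -8.1008
Value = -₹8.10

-₹8.10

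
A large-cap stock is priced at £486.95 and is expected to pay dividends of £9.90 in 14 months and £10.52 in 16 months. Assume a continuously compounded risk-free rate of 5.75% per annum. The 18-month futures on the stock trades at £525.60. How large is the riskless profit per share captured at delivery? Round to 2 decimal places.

PV(dividends) I = 9.90·e^(−0.0575·14/12) + 10.52·e^(−0.0575·16/12) = 19.0013
Fair futures F* = (S − I)·e^(rT) = (486.95 − 19.0013)·e^0.086250 = 467.9487 × 1.090079 = 510.1011
Market £525.60 > fair 510.1011: forward overpriced → cash-and-carry (borrow at r, buy the stock and collect the dividends, short the forward).
Profit at T = |F_mkt − F*| = |525.60 − 510.1011| = £15.50 per share

£15.50 per share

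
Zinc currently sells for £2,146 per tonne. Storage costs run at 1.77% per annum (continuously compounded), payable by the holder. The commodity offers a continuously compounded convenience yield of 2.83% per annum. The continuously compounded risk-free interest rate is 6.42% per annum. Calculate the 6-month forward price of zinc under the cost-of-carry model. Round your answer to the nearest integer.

Net carry = r + u − y = 0.0642 + 0.0177 − 0.0283 = 0.0536
F = S·e^((r+u−y)T) = 2146 · e^(0.0536 × 6/12) = 2146 · e^0.026800
= 2146 × 1.027162 = £2,204 per tonne

£2,204 per tonne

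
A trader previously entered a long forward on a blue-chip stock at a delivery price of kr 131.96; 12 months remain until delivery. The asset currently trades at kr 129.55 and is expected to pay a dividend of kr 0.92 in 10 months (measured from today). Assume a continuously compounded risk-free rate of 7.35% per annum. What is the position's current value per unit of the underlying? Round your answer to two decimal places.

kr 6.08

PV(remaining dividends) I = 0.92·e^(−0.0735·10/12) = 0.8653
Current forward F = (S − I)·e^(rT) = (129.55 − 0.8653)·e^(0.0735·12/12) = 128.6847 × 1.076269 = 138.4994
Value (long) = (F − K)·e^(−rT) = (138.4994 − 131.96) × 0.929136 = 6.0760
Value = kr 6.08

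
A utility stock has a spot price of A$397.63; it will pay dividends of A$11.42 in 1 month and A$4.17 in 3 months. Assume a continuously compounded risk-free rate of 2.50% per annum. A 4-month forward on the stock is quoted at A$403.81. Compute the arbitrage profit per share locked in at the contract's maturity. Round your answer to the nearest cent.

A$18.52 per share

PV(dividends) I = 11.42·e^(−0.0250·1/12) + 4.17·e^(−0.0250·3/12) = 15.5403
Fair forward F* = (S − I)·e^(rT) = (397.63 − 15.5403)·e^0.008333 = 382.0897 × 1.008368 = 385.2870
Market A$403.81 > fair 385.2870: forward overpriced → cash-and-carry (borrow at r, buy the stock and collect the dividends, short the forward).
Profit at T = |F_mkt − F*| = |403.81 − 385.2870| = A$18.52 per share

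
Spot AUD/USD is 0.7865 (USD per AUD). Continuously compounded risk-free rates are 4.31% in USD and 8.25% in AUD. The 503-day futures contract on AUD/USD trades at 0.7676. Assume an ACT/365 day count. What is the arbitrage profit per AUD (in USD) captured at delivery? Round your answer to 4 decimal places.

0.0227 per AUD (in USD)

Fair futures: F* = S·e^(carry·T), with carry = (r_USD − r_AUD) = 0.0431 − 0.0825 = -0.0394
F* = 0.7865 · e^(-0.0394 × 503/365) = 0.7865 · e^-0.054296 = 0.7865 × 0.947152 = 0.7449
Market 0.7676 > fair 0.7449: forward overpriced → cash-and-carry (buy spot, short the forward).
At maturity, profit = |F_mkt − F*| = |0.7676 − 0.7449| = 0.0227 per AUD (in USD)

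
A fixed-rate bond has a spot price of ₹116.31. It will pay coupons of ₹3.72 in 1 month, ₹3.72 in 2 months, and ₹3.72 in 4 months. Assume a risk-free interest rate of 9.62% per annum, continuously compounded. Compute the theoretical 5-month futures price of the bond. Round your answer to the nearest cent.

₹109.67

PV(coupons) I = 3.72·e^(−0.0962·1/12) + 3.72·e^(−0.0962·2/12) + 3.72·e^(−0.0962·4/12)
I = 3.6903 + 3.6608 + 3.6026 = 10.9537
F = (S − I)·e^(rT) = (116.31 − 10.9537) · e^(0.0962·5/12)
= 105.3563 · e^0.040083 = 105.3563 × 1.040897 = ₹109.67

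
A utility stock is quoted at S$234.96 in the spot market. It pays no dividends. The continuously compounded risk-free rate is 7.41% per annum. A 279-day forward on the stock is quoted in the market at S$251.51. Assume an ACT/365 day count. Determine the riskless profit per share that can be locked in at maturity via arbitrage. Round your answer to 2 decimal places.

S$2.86 per share

Fair forward: F* = S·e^(carry·T), with carry = r = 0.0741
F* = 234.96 · e^(0.0741 × 279/365) = 234.96 · e^0.056641 = 234.96 × 1.058276 = S$248.6525
Market S$251.51 > fair S$248.6525: forward overpriced → cash-and-carry (buy spot, short the forward).
At maturity, profit = |F_mkt − F*| = |251.51 − 248.6525| = S$2.86 per share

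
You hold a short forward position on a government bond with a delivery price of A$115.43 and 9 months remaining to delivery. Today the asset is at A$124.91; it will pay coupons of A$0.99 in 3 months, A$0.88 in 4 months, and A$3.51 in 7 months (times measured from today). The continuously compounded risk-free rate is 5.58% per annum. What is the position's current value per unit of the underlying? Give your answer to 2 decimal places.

-A$8.97

PV(remaining coupons) I = 0.99·e^(−0.0558·3/12) + 0.88·e^(−0.0558·4/12) + 3.51·e^(−0.0558·7/12) = 5.2377
Current forward F = (S − I)·e^(rT) = (124.91 − 5.2377)·e^(0.0558·9/12) = 119.6723 × 1.042738 = 124.7869
Value (long) = (F − K)·e^(−rT) = (124.7869 − 115.43) × 0.959014 = 8.9734
Short position value = −(long value) = -A$8.97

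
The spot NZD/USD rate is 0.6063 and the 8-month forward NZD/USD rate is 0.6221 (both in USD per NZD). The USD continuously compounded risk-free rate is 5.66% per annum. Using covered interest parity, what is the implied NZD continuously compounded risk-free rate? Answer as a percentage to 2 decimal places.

F = S·e^((r_USD − r_NZD)T) ⇒ r_NZD = r_USD − ln(F/S)/T
ln(0.6221/0.6063) = 0.025726; /(8/12) = 0.038589
r_NZD = 0.0566 − 0.038589 = 0.018011
r_NZD = 1.80%

1.80%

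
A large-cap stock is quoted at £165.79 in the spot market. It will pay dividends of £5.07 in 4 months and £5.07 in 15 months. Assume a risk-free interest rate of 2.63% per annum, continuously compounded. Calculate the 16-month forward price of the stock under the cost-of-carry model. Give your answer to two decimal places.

£161.42

PV(dividends) I = 5.07·e^(−0.0263·4/12) + 5.07·e^(−0.0263·15/12)
I = 5.0257 + 4.9060 = 9.9317
F = (S − I)·e^(rT) = (165.79 − 9.9317) · e^(0.0263·16/12)
= 155.8583 · e^0.035067 = 155.8583 × 1.035689 = £161.42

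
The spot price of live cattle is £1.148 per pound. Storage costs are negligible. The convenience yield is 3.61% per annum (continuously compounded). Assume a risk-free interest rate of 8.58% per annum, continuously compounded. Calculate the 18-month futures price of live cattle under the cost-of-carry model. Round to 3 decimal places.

Net carry = r + u − y = 0.0858 + 0.0000 − 0.0361 = 0.0497
F = S·e^((r+u−y)T) = 1.148 · e^(0.0497 × 18/12) = 1.148 · e^0.074550
= 1.148 × 1.077399 = £1.237 per pound

£1.237 per pound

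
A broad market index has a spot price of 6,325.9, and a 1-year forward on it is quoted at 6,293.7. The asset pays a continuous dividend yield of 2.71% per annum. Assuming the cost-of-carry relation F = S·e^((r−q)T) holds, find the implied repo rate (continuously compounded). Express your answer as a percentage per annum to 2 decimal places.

2.20%

From F = S·e^((r−q)T): (r − q) = ln(F/S)/T
ln(6293.7/6325.9) = ln(0.994910) = -0.005103
(r − q) = -0.005103 / (1) = -0.005103
r = ln(F/S)/T + q = -0.005103 + 0.0271 = 0.021997
r = 2.20%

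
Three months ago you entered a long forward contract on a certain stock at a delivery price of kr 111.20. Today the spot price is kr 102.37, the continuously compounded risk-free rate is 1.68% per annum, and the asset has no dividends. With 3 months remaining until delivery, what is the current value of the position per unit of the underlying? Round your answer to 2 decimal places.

-kr 8.36

Current fair forward for the remaining 3 months: F = S·e^(r·T), r = 0.0168
F = 102.37 · e^(0.0168 × 3/12) = 102.37 × 1.004209 = 102.8009
Value of long forward = (F − K)·e^(−rT) = (102.8009 − 111.20) · e^(−0.0168·3/12)
= -8.3991 × 0.995809 = -8.36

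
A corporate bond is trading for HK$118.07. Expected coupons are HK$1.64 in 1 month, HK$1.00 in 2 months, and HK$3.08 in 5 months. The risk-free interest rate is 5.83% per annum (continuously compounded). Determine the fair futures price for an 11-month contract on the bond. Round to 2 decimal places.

HK$118.61

PV(coupons) I = 1.64·e^(−0.0583·1/12) + 1.00·e^(−0.0583·2/12) + 3.08·e^(−0.0583·5/12)
I = 1.6321 + 0.9903 + 3.0061 = 5.6285
F = (S − I)·e^(rT) = (118.07 − 5.6285) · e^(0.0583·11/12)
= 112.4415 · e^0.053442 = 112.4415 × 1.054896 = HK$118.61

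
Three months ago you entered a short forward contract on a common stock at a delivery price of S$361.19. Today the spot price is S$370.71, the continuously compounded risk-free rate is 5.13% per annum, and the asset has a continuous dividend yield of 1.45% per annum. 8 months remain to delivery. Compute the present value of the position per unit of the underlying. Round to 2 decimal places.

Current fair forward for the remaining 8 months: F = S·e^((r − q)·T), (r − q) = 0.0513 − 0.0145 = 0.0368
F = 370.71 · e^(0.0368 × 8/12) = 370.71 × 1.024837 = 379.9173
Value of long forward = (F − K)·e^(−rT) = (379.9173 − 361.19) · e^(−0.0513·8/12)
= 18.7273 × 0.966378 = 18.10
Short position value = −(long value) = -S$18.10

-S$18.10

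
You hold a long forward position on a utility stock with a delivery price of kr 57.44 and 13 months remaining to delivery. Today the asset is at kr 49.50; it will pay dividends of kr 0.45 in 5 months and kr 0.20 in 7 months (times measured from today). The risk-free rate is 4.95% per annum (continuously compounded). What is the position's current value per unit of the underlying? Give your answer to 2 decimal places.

-kr 5.58

PV(remaining dividends) I = 0.45·e^(−0.0495·5/12) + 0.20·e^(−0.0495·7/12) = 0.6351
Current forward F = (S − I)·e^(rT) = (49.50 − 0.6351)·e^(0.0495·13/12) = 48.8649 × 1.055089 = 51.5568
Value (long) = (F − K)·e^(−rT) = (51.5568 − 57.44) × 0.947787 = -5.5760
Value = -kr 5.58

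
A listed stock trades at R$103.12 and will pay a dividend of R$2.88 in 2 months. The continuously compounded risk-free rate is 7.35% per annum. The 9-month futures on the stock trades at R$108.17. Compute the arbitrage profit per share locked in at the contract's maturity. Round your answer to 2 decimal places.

PV(dividends) I = 2.88·e^(−0.0735·2/12) = 2.8449
Fair futures F* = (S − I)·e^(rT) = (103.12 − 2.8449)·e^0.055125 = 100.2751 × 1.056673 = 105.9580
Market R$108.17 > fair 105.9580: forward overpriced → cash-and-carry (borrow at r, buy the stock and collect the dividends, short the forward).
Profit at T = |F_mkt − F*| = |108.17 − 105.9580| = R$2.21 per share

R$2.21 per share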